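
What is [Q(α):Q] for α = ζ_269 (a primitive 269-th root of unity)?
[Q(α):Q] = 268

The minimal polynomial of ζ_269 over Q is the 269-th cyclotomic polynomial Φ_269(x), which is irreducible over Q and has degree φ(269) = 268. Hence [Q(α):Q] = φ(269) = 268.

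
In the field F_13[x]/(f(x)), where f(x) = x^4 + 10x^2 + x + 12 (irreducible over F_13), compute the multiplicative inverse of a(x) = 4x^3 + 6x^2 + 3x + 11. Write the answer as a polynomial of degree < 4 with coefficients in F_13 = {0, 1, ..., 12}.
a(x)^(-1) ≡ 11x^3 + 5x^2 + 3x + 12 (mod f(x))

Since f is irreducible over F_13, F_13[x]/(f) is a field and a(x) ≠ 0 has an inverse. Apply the extended Euclidean algorithm to f(x) and a(x) in F_13[x]: f(x) = (10x + 11)·a(x) + (5x^2 + x + 8);  a(x) = (6x)·(5x^2 + x + 8) + (7x + 11);  (5x^2 + x + 8) = (10x + 3)·(7x + 11) + (1). The last nonzero remainder is the constant 1 = gcd(f, a) in F_13. Back-substituting through the division chain expresses 1 = s(x)·a(x) + t(x)·f(x) with s(x) ≡ 11x^3 + 5x^2 + 3x + 12 (mod f), so a(x)^(-1) ≡ s(x) = 11x^3 + 5x^2 + 3x + 12 (mod f). Check: (4x^3 + 6x^2 + 3x + 11)·(11x^3 + 5x^2 + 3x + 12) = 5x^6 + 8x^5 + 10x^4 + 7x^3 + 6x^2 + 4x + 2 ≡ 1 (mod x^4 + 10x^2 + x + 12).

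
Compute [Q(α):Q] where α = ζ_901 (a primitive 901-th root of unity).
[Q(α):Q] = 832

The minimal polynomial of ζ_901 over Q is the 901-th cyclotomic polynomial Φ_901(x), which is irreducible over Q and has degree φ(901) = 832. Hence [Q(α):Q] = φ(901) = 832.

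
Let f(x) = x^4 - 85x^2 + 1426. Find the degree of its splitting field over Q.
[K : Q] = 4

Solving the quadratic in x^2: x^2 = (85 ± √(85^2 - 4·1426))/2 = (85 ± √1521)/2 = (85 ± 39)/2, giving x^2 = 62 or x^2 = 23. So f(x) = (x^2 - 62)(x^2 - 23) and the roots of f are ±√62, ±√23. Hence the splitting field is K = Q(√62, √23). Since 62 and 23 are distinct squarefree integers > 1, their product 1426 is not a perfect square, so √23 ∉ Q(√62). By the tower law [K:Q] = [Q(√62,√23):Q(√62)] · [Q(√62):Q] = 2 · 2 = 4.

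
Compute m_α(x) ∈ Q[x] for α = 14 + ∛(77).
m_α(x) = x^3 - 42x^2 + 588x - 2821

Set β = α - 14 = ∛(77), so β^3 = 77. Then (α - 14)^3 - 77 = 0, i.e. α is a root of g(x) = (x - 14)^3 - 77 = x^3 - 42x^2 + 588x - 2821. Since g(x) = h(x - 14) where h(x) = x^3 - 77, and h is irreducible over Q (because 77 is not a perfect cube, so h has no rational root, and a monic cubic with no rational root is irreducible), g is also irreducible (irreducibility is preserved under the substitution x → x - 14). Hence m_α(x) = x^3 - 42x^2 + 588x - 2821.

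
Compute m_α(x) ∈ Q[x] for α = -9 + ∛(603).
m_α(x) = x^3 + 27x^2 + 243x + 126

Set β = α + 9 = ∛(603), so β^3 = 603. Then (α + 9)^3 - 603 = 0, i.e. α is a root of g(x) = (x + 9)^3 - 603 = x^3 + 27x^2 + 243x + 126. Since g(x) = h(x + 9) where h(x) = x^3 - 603, and h is irreducible over Q (because 603 is not a perfect cube, so h has no rational root, and a monic cubic with no rational root is irreducible), g is also irreducible (irreducibility is preserved under the substitution x → x + 9). Hence m_α(x) = x^3 + 27x^2 + 243x + 126.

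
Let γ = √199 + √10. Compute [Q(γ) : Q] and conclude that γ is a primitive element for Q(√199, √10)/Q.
[Q(γ) : Q] = 4 (equivalently, Q(γ) = Q(√199, √10))

Obviously Q(γ) ⊆ Q(√199, √10), and [Q(√199, √10):Q] = 4 (since 199, 10 are distinct squarefree integers > 1 with 1990 not a perfect square). To show equality we compute the minimal polynomial of γ. From γ = √199 + √10: γ^2 = 199 + 2√(1990) + 10 = 209 + 2√(1990), so γ^2 - 209 = 2√(1990); squaring, (γ^2 - 209)^2 = 4·1990, i.e. γ^4 - 418γ^2 + 43681 - 7960 = 0, i.e. γ^4 - 418γ^2 + 35721 = 0. So γ is a root of x^4 - 418x^2 + 35721. This polynomial is irreducible over Q: it has no rational root (each ±√199 ± √10 is irrational), and any factorization into two quadratics over Q would force √(1990) ∈ Q (pairing opposite roots) or √199, √10 ∈ Q (other pairings), all impossible. Hence [Q(γ):Q] = 4 = [Q(√199, √10):Q], so Q(γ) = Q(√199, √10).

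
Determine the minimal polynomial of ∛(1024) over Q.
m_α(x) = x^3 - 1024

α satisfies α^3 = 1024, so x^3 - 1024 annihilates α. By the rational root test, a rational root p/q (in lowest terms) of x^3 - 1024 would satisfy p^3 = 1024 q^3, forcing q = 1 and p^3 = 1024; but 1024 is not a perfect cube, contradiction. A monic cubic over Q with no rational root is irreducible (any nontrivial factorization would include a linear factor). Hence x^3 - 1024 is the minimal polynomial of α, and in particular [Q(α):Q] = 3.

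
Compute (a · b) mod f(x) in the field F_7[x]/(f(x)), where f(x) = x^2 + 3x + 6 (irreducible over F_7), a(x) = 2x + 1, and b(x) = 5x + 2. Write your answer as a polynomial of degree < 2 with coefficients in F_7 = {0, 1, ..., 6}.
a · b ≡ 5 (mod f(x))

Multiply in F_7[x]: a(x)·b(x) = (2x + 1)·(5x + 2) = 3x^2 + 2x + 2. This has degree ≥ 2, so divide by f(x) over F_7: 3x^2 + 2x + 2 = (3)·(x^2 + 3x + 6) + (5). Hence a·b ≡ 5 (mod f). (F_7[x]/(f) is a field with 7^2 = 49 elements since f is irreducible of degree 2.)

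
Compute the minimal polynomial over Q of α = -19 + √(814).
m_α(x) = x^2 + 38x - 453

From α + 19 = √(814), squaring gives (α + 19)^2 = 814, i.e. α^2 + 38α + 361 = 814, so α^2 + 38α - 453 = 0. The discriminant of x^2 + 38x - 453 is (38)^2 - 4·(-453) = 1444 + 1812 = 3256, and 4·(814) is not a perfect square in Q since 814 is squarefree and ≠ 1. Hence x^2 + 38x - 453 is irreducible over Q and is the minimal polynomial of α.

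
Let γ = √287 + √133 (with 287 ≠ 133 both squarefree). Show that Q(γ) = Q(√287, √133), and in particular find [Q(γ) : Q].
[Q(γ) : Q] = 4 (equivalently, Q(γ) = Q(√287, √133))

Obviously Q(γ) ⊆ Q(√287, √133), and [Q(√287, √133):Q] = 4 (since 287, 133 are distinct squarefree integers > 1 with 38171 not a perfect square). To show equality we compute the minimal polynomial of γ. From γ = √287 + √133: γ^2 = 287 + 2√(38171) + 133 = 420 + 2√(38171), so γ^2 - 420 = 2√(38171); squaring, (γ^2 - 420)^2 = 4·38171, i.e. γ^4 - 840γ^2 + 176400 - 152684 = 0, i.e. γ^4 - 840γ^2 + 23716 = 0. So γ is a root of x^4 - 840x^2 + 23716. This polynomial is irreducible over Q: it has no rational root (each ±√287 ± √133 is irrational), and any factorization into two quadratics over Q would force √(38171) ∈ Q (pairing opposite roots) or √287, √133 ∈ Q (other pairings), all impossible. Hence [Q(γ):Q] = 4 = [Q(√287, √133):Q], so Q(γ) = Q(√287, √133).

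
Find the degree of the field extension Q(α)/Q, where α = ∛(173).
[Q(α):Q] = 3

The minimal polynomial of α is x^3 - 173, irreducible over Q since 173 is not a perfect cube (so x^3 - 173 has no rational root). Hence [Q(α):Q] = deg(m_α) = 3.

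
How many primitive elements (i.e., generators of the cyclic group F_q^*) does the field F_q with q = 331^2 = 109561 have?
There are φ(109560) = 26240 primitive elements

F_q^* is cyclic of order q - 1 = 109560. A cyclic group of order m has exactly φ(m) generators. Here m = 109560 = 2^3 · 3 · 5 · 11 · 83, so the number of primitive elements is φ(109560) = 26240.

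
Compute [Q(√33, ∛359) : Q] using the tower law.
[Q(√33, ∛359) : Q] = 6

Let L = Q(√33, ∛359). Since Q(√33) ⊂ L and [Q(√33):Q] = 2, the tower law gives 2 | [L:Q]. Likewise Q(∛359) ⊂ L with [Q(∛359):Q] = 3 (because 359 is not a perfect cube), so 3 | [L:Q]. As gcd(2,3) = 1, [L:Q] is divisible by 6. Conversely L is generated over Q by √33 and ∛359, so [L:Q] ≤ 2·3 = 6. Therefore [Q(√33, ∛359) : Q] = 6.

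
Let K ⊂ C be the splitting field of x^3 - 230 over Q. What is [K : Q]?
[K : Q] = 6

The roots of x^3 - 230 are ∛230, ω∛230, ω^2∛230 where ω = e^(2πi/3) is a primitive cube root of unity, so K = Q(∛230, ω). Now [Q(∛230):Q] = 3 (since 230 is not a perfect cube, x^3 - 230 is irreducible) and [Q(ω):Q] = 2. Both 2 and 3 divide [K:Q], and [K:Q] ≤ 3·2 = 6, so [K:Q] = 6. (Equivalently: Q(∛230) ⊂ R but ω ∉ R, so [K : Q(∛230)] = 2.)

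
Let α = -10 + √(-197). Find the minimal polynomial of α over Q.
m_α(x) = x^2 + 20x + 297

From α + 10 = √(-197), squaring gives (α + 10)^2 = -197, i.e. α^2 + 20α + 100 = -197, so α^2 + 20α + 297 = 0. The discriminant of x^2 + 20x + 297 is (20)^2 - 4·(297) = 400 - 1188 = -788, and 4·(-197) is not a perfect square in Q since -197 is squarefree and ≠ 1. Hence x^2 + 20x + 297 is irreducible over Q and is the minimal polynomial of α.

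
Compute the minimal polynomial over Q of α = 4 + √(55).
m_α(x) = x^2 - 8x - 39

From α - 4 = √(55), squaring gives (α - 4)^2 = 55, i.e. α^2 - 8α + 16 = 55, so α^2 - 8α - 39 = 0. The discriminant of x^2 - 8x - 39 is (-8)^2 - 4·(-39) = 64 + 156 = 220, and 4·(55) is not a perfect square in Q since 55 is squarefree and ≠ 1. Hence x^2 - 8x - 39 is irreducible over Q and is the minimal polynomial of α.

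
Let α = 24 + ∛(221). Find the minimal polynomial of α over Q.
m_α(x) = x^3 - 72x^2 + 1728x - 14045

Set β = α - 24 = ∛(221), so β^3 = 221. Then (α - 24)^3 - 221 = 0, i.e. α is a root of g(x) = (x - 24)^3 - 221 = x^3 - 72x^2 + 1728x - 14045. Since g(x) = h(x - 24) where h(x) = x^3 - 221, and h is irreducible over Q (because 221 is not a perfect cube, so h has no rational root, and a monic cubic with no rational root is irreducible), g is also irreducible (irreducibility is preserved under the substitution x → x - 24). Hence m_α(x) = x^3 - 72x^2 + 1728x - 14045.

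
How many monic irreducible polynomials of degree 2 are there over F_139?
There are 9591 monic irreducible polynomials of degree 2 over F_139

Each element of F_{139^2} that lies in no proper subfield is a root of exactly one monic irreducible of degree 2 over F_139, and each such polynomial has 2 distinct roots in F_{139^2}. By Möbius inversion the count is N_139(2) = (1/2) Σ_{d|2} μ(2/d) · 139^d = (1/2)(μ(2)·139^1 + μ(1)·139^2) = 19182/2 = 9591.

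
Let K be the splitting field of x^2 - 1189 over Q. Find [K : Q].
[K : Q] = 2

f(x) = x^2 - 1189 factors as (x - √1189)(x + √1189). The splitting field is K = Q(√1189). Since 1189 is squarefree and > 1, it is not a perfect square, so x^2 - 1189 is irreducible over Q and [Q(√1189) : Q] = 2. Hence [K : Q] = 2.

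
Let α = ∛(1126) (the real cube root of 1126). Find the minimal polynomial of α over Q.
m_α(x) = x^3 - 1126

α satisfies α^3 = 1126, so x^3 - 1126 annihilates α. By the rational root test, a rational root p/q (in lowest terms) of x^3 - 1126 would satisfy p^3 = 1126 q^3, forcing q = 1 and p^3 = 1126; but 1126 is not a perfect cube, contradiction. A monic cubic over Q with no rational root is irreducible (any nontrivial factorization would include a linear factor). Hence x^3 - 1126 is the minimal polynomial of α, and in particular [Q(α):Q] = 3.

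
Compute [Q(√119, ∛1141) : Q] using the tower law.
[Q(√119, ∛1141) : Q] = 6

Let L = Q(√119, ∛1141). Since Q(√119) ⊂ L and [Q(√119):Q] = 2, the tower law gives 2 | [L:Q]. Likewise Q(∛1141) ⊂ L with [Q(∛1141):Q] = 3 (because 1141 is not a perfect cube), so 3 | [L:Q]. As gcd(2,3) = 1, [L:Q] is divisible by 6. Conversely L is generated over Q by √119 and ∛1141, so [L:Q] ≤ 2·3 = 6. Therefore [Q(√119, ∛1141) : Q] = 6.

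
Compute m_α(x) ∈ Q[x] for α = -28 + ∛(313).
m_α(x) = x^3 + 84x^2 + 2352x + 21639

Set β = α + 28 = ∛(313), so β^3 = 313. Then (α + 28)^3 - 313 = 0, i.e. α is a root of g(x) = (x + 28)^3 - 313 = x^3 + 84x^2 + 2352x + 21639. Since g(x) = h(x + 28) where h(x) = x^3 - 313, and h is irreducible over Q (because 313 is not a perfect cube, so h has no rational root, and a monic cubic with no rational root is irreducible), g is also irreducible (irreducibility is preserved under the substitution x → x + 28). Hence m_α(x) = x^3 + 84x^2 + 2352x + 21639.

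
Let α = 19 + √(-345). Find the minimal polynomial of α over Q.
m_α(x) = x^2 - 38x + 706

From α - 19 = √(-345), squaring gives (α - 19)^2 = -345, i.e. α^2 - 38α + 361 = -345, so α^2 - 38α + 706 = 0. The discriminant of x^2 - 38x + 706 is (-38)^2 - 4·(706) = 1444 - 2824 = -1380, and 4·(-345) is not a perfect square in Q since -345 is squarefree and ≠ 1. Hence x^2 - 38x + 706 is irreducible over Q and is the minimal polynomial of α.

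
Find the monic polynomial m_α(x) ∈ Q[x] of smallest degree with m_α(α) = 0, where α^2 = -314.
m_α(x) = x^2 + 314

α satisfies α^2 + 314 = 0, so x^2 + 314 annihilates α. Since d = -314 is squarefree and ≠ 1, it is not a perfect square in Q, so x^2 + 314 has no rational root and is therefore irreducible over Q (a degree-2 polynomial over a field is irreducible iff it has no root). Hence m_α(x) = x^2 + 314.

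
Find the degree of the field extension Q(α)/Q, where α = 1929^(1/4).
[Q(α):Q] = 4

α is a root of x^4 - 1929. By Eisenstein's criterion at the prime p = 3 (which divides the constant term 1929 but p^2 = 9 does not, since 1929 is squarefree), x^4 - 1929 is irreducible over Q. Hence [Q(α):Q] = 4.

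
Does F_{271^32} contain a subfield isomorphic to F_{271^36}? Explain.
No: F_{271^36} is not a subfield of F_{271^32}

F_{p^m} embeds in F_{p^n} iff m | n. Here 36 ∤ 32 (since 32 = 0·36 + 32 with remainder 32 ≠ 0), so F_{271^36} is not a subfield of F_{271^32}. Equivalently: if it were, the tower law would give 36 = [F_{271^36}:F_271] dividing [F_{271^32}:F_271] = 32, contradiction.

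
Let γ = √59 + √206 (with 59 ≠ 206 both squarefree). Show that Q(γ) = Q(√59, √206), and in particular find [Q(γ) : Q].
[Q(γ) : Q] = 4 (equivalently, Q(γ) = Q(√59, √206))

Obviously Q(γ) ⊆ Q(√59, √206), and [Q(√59, √206):Q] = 4 (since 59, 206 are distinct squarefree integers > 1 with 12154 not a perfect square). To show equality we compute the minimal polynomial of γ. From γ = √59 + √206: γ^2 = 59 + 2√(12154) + 206 = 265 + 2√(12154), so γ^2 - 265 = 2√(12154); squaring, (γ^2 - 265)^2 = 4·12154, i.e. γ^4 - 530γ^2 + 70225 - 48616 = 0, i.e. γ^4 - 530γ^2 + 21609 = 0. So γ is a root of x^4 - 530x^2 + 21609. This polynomial is irreducible over Q: it has no rational root (each ±√59 ± √206 is irrational), and any factorization into two quadratics over Q would force √(12154) ∈ Q (pairing opposite roots) or √59, √206 ∈ Q (other pairings), all impossible. Hence [Q(γ):Q] = 4 = [Q(√59, √206):Q], so Q(γ) = Q(√59, √206).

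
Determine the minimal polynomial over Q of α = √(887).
m_α(x) = x^2 - 887

α satisfies α^2 - 887 = 0, so x^2 - 887 annihilates α. Since d = 887 is squarefree and ≠ 1, it is not a perfect square in Q, so x^2 - 887 has no rational root and is therefore irreducible over Q (a degree-2 polynomial over a field is irreducible iff it has no root). Hence m_α(x) = x^2 - 887.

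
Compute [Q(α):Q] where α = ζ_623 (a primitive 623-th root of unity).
[Q(α):Q] = 528

The minimal polynomial of ζ_623 over Q is the 623-th cyclotomic polynomial Φ_623(x), which is irreducible over Q and has degree φ(623) = 528. Hence [Q(α):Q] = φ(623) = 528.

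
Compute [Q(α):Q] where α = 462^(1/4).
[Q(α):Q] = 4

α is a root of x^4 - 462. By Eisenstein's criterion at the prime p = 2 (which divides the constant term 462 but p^2 = 4 does not, since 462 is squarefree), x^4 - 462 is irreducible over Q. Hence [Q(α):Q] = 4.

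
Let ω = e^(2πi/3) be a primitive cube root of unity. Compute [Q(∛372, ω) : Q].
[Q(∛372, ω) : Q] = 6

[Q(∛372):Q] = 3 (min poly x^3 - 372, irreducible since 372 is not a perfect cube). [Q(ω):Q] = 2 (min poly x^2 + x + 1). Since Q(∛372) ⊂ R and ω ∉ R, we have ω ∉ Q(∛372), so x^2 + x + 1 remains irreducible over Q(∛372) and [Q(∛372, ω) : Q(∛372)] = 2. By the tower law, [Q(∛372, ω) : Q] = 3 · 2 = 6. (In fact Q(∛372, ω) is the splitting field of x^3 - 372 over Q.)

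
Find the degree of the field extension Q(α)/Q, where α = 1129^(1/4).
[Q(α):Q] = 4

α is a root of x^4 - 1129. By Eisenstein's criterion at the prime p = 1129 (which divides the constant term 1129 but p^2 = 1274641 does not, since 1129 is squarefree), x^4 - 1129 is irreducible over Q. Hence [Q(α):Q] = 4.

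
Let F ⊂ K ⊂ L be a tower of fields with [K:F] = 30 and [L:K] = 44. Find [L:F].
[L:F] = 1320

The tower law says that for any tower of field extensions F ⊂ K ⊂ L with finite degrees, [L:F] = [L:K] · [K:F]. Here this gives [L:F] = 44 · 30 = 1320.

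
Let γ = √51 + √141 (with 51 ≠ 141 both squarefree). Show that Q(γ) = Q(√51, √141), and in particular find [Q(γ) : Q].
[Q(γ) : Q] = 4 (equivalently, Q(γ) = Q(√51, √141))

Obviously Q(γ) ⊆ Q(√51, √141), and [Q(√51, √141):Q] = 4 (since 51, 141 are distinct squarefree integers > 1 with 7191 not a perfect square). To show equality we compute the minimal polynomial of γ. From γ = √51 + √141: γ^2 = 51 + 2√(7191) + 141 = 192 + 2√(7191), so γ^2 - 192 = 2√(7191); squaring, (γ^2 - 192)^2 = 4·7191, i.e. γ^4 - 384γ^2 + 36864 - 28764 = 0, i.e. γ^4 - 384γ^2 + 8100 = 0. So γ is a root of x^4 - 384x^2 + 8100. This polynomial is irreducible over Q: it has no rational root (each ±√51 ± √141 is irrational), and any factorization into two quadratics over Q would force √(7191) ∈ Q (pairing opposite roots) or √51, √141 ∈ Q (other pairings), all impossible. Hence [Q(γ):Q] = 4 = [Q(√51, √141):Q], so Q(γ) = Q(√51, √141).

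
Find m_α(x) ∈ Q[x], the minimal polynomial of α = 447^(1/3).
m_α(x) = x^3 - 447

α satisfies α^3 = 447, so x^3 - 447 annihilates α. By the rational root test, a rational root p/q (in lowest terms) of x^3 - 447 would satisfy p^3 = 447 q^3, forcing q = 1 and p^3 = 447; but 447 is not a perfect cube, contradiction. A monic cubic over Q with no rational root is irreducible (any nontrivial factorization would include a linear factor). Hence x^3 - 447 is the minimal polynomial of α, and in particular [Q(α):Q] = 3.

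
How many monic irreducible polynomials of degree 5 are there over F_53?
There are 83639088 monic irreducible polynomials of degree 5 over F_53

Each element of F_{53^5} that lies in no proper subfield is a root of exactly one monic irreducible of degree 5 over F_53, and each such polynomial has 5 distinct roots in F_{53^5}. By Möbius inversion the count is N_53(5) = (1/5) Σ_{d|5} μ(5/d) · 53^d = (1/5)(μ(5)·53^1 + μ(1)·53^5) = 418195440/5 = 83639088.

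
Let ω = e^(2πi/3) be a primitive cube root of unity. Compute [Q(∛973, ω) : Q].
[Q(∛973, ω) : Q] = 6

[Q(∛973):Q] = 3 (min poly x^3 - 973, irreducible since 973 is not a perfect cube). [Q(ω):Q] = 2 (min poly x^2 + x + 1). Since Q(∛973) ⊂ R and ω ∉ R, we have ω ∉ Q(∛973), so x^2 + x + 1 remains irreducible over Q(∛973) and [Q(∛973, ω) : Q(∛973)] = 2. By the tower law, [Q(∛973, ω) : Q] = 3 · 2 = 6. (In fact Q(∛973, ω) is the splitting field of x^3 - 973 over Q.)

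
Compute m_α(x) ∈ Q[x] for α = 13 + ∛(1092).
m_α(x) = x^3 - 39x^2 + 507x - 3289

Set β = α - 13 = ∛(1092), so β^3 = 1092. Then (α - 13)^3 - 1092 = 0, i.e. α is a root of g(x) = (x - 13)^3 - 1092 = x^3 - 39x^2 + 507x - 3289. Since g(x) = h(x - 13) where h(x) = x^3 - 1092, and h is irreducible over Q (because 1092 is not a perfect cube, so h has no rational root, and a monic cubic with no rational root is irreducible), g is also irreducible (irreducibility is preserved under the substitution x → x - 13). Hence m_α(x) = x^3 - 39x^2 + 507x - 3289.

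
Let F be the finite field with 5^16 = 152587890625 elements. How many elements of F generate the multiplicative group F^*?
There are φ(152587890624) = 44043337728 primitive elements

F_q^* is cyclic of order q - 1 = 152587890624. A cyclic group of order m has exactly φ(m) generators. Here m = 152587890624 = 2^6 · 3 · 13 · 17 · 313 · 11489, so the number of primitive elements is φ(152587890624) = 44043337728.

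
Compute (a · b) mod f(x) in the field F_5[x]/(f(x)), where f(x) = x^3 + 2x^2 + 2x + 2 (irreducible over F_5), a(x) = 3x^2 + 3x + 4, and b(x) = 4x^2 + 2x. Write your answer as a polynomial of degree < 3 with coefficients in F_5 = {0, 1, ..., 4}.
a · b ≡ x + 2 (mod f(x))

Multiply in F_5[x]: a(x)·b(x) = (3x^2 + 3x + 4)·(4x^2 + 2x) = 2x^4 + 3x^3 + 2x^2 + 3x. This has degree ≥ 3, so divide by f(x) over F_5: 2x^4 + 3x^3 + 2x^2 + 3x = (2x + 4)·(x^3 + 2x^2 + 2x + 2) + (x + 2). Hence a·b ≡ x + 2 (mod f). (F_5[x]/(f) is a field with 5^3 = 125 elements since f is irreducible of degree 3.)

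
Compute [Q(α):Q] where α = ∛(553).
[Q(α):Q] = 3

The minimal polynomial of α is x^3 - 553, irreducible over Q since 553 is not a perfect cube (so x^3 - 553 has no rational root). Hence [Q(α):Q] = deg(m_α) = 3.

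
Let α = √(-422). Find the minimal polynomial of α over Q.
m_α(x) = x^2 + 422

α satisfies α^2 + 422 = 0, so x^2 + 422 annihilates α. Since d = -422 is squarefree and ≠ 1, it is not a perfect square in Q, so x^2 + 422 has no rational root and is therefore irreducible over Q (a degree-2 polynomial over a field is irreducible iff it has no root). Hence m_α(x) = x^2 + 422.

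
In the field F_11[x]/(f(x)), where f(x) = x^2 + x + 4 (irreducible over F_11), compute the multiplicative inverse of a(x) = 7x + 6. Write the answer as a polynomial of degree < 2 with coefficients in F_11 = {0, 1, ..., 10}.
a(x)^(-1) ≡ 5x + 7 (mod f(x))

Since f is irreducible over F_11, F_11[x]/(f) is a field and a(x) ≠ 0 has an inverse. Apply the extended Euclidean algorithm to f(x) and a(x) in F_11[x]: f(x) = (8x + 9)·a(x) + (5). The last nonzero remainder is the constant 5 = gcd(f, a) in F_11. Back-substituting through the division chain expresses 5 = s(x)·a(x) + t(x)·f(x) with s(x) ≡ 3x + 2 (mod f), so (3x + 2)·a(x) ≡ 5 (mod f). Multiplying by 5^(-1) ≡ 9 in F_11 gives a(x)^(-1) ≡ 9·(3x + 2) ≡ 5x + 7 (mod f). Check: (7x + 6)·(5x + 7) = 2x^2 + 2x + 9 ≡ 1 (mod x^2 + x + 4).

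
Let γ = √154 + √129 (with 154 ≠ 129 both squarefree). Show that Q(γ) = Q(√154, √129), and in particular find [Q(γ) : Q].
[Q(γ) : Q] = 4 (equivalently, Q(γ) = Q(√154, √129))

Obviously Q(γ) ⊆ Q(√154, √129), and [Q(√154, √129):Q] = 4 (since 154, 129 are distinct squarefree integers > 1 with 19866 not a perfect square). To show equality we compute the minimal polynomial of γ. From γ = √154 + √129: γ^2 = 154 + 2√(19866) + 129 = 283 + 2√(19866), so γ^2 - 283 = 2√(19866); squaring, (γ^2 - 283)^2 = 4·19866, i.e. γ^4 - 566γ^2 + 80089 - 79464 = 0, i.e. γ^4 - 566γ^2 + 625 = 0. So γ is a root of x^4 - 566x^2 + 625. This polynomial is irreducible over Q: it has no rational root (each ±√154 ± √129 is irrational), and any factorization into two quadratics over Q would force √(19866) ∈ Q (pairing opposite roots) or √154, √129 ∈ Q (other pairings), all impossible. Hence [Q(γ):Q] = 4 = [Q(√154, √129):Q], so Q(γ) = Q(√154, √129).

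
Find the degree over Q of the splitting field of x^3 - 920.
[K : Q] = 6

The roots of x^3 - 920 are ∛920, ω∛920, ω^2∛920 where ω = e^(2πi/3) is a primitive cube root of unity, so K = Q(∛920, ω). Now [Q(∛920):Q] = 3 (since 920 is not a perfect cube, x^3 - 920 is irreducible) and [Q(ω):Q] = 2. Both 2 and 3 divide [K:Q], and [K:Q] ≤ 3·2 = 6, so [K:Q] = 6. (Equivalently: Q(∛920) ⊂ R but ω ∉ R, so [K : Q(∛920)] = 2.)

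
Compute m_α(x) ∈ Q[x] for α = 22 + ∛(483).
m_α(x) = x^3 - 66x^2 + 1452x - 11131

Set β = α - 22 = ∛(483), so β^3 = 483. Then (α - 22)^3 - 483 = 0, i.e. α is a root of g(x) = (x - 22)^3 - 483 = x^3 - 66x^2 + 1452x - 11131. Since g(x) = h(x - 22) where h(x) = x^3 - 483, and h is irreducible over Q (because 483 is not a perfect cube, so h has no rational root, and a monic cubic with no rational root is irreducible), g is also irreducible (irreducibility is preserved under the substitution x → x - 22). Hence m_α(x) = x^3 - 66x^2 + 1452x - 11131.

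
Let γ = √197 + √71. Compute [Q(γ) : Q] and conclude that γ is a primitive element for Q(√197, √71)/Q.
[Q(γ) : Q] = 4 (equivalently, Q(γ) = Q(√197, √71))

Obviously Q(γ) ⊆ Q(√197, √71), and [Q(√197, √71):Q] = 4 (since 197, 71 are distinct squarefree integers > 1 with 13987 not a perfect square). To show equality we compute the minimal polynomial of γ. From γ = √197 + √71: γ^2 = 197 + 2√(13987) + 71 = 268 + 2√(13987), so γ^2 - 268 = 2√(13987); squaring, (γ^2 - 268)^2 = 4·13987, i.e. γ^4 - 536γ^2 + 71824 - 55948 = 0, i.e. γ^4 - 536γ^2 + 15876 = 0. So γ is a root of x^4 - 536x^2 + 15876. This polynomial is irreducible over Q: it has no rational root (each ±√197 ± √71 is irrational), and any factorization into two quadratics over Q would force √(13987) ∈ Q (pairing opposite roots) or √197, √71 ∈ Q (other pairings), all impossible. Hence [Q(γ):Q] = 4 = [Q(√197, √71):Q], so Q(γ) = Q(√197, √71).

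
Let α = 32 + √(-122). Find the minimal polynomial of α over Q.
m_α(x) = x^2 - 64x + 1146

From α - 32 = √(-122), squaring gives (α - 32)^2 = -122, i.e. α^2 - 64α + 1024 = -122, so α^2 - 64α + 1146 = 0. The discriminant of x^2 - 64x + 1146 is (-64)^2 - 4·(1146) = 4096 - 4584 = -488, and 4·(-122) is not a perfect square in Q since -122 is squarefree and ≠ 1. Hence x^2 - 64x + 1146 is irreducible over Q and is the minimal polynomial of α.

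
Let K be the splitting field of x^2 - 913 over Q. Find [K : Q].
[K : Q] = 2

f(x) = x^2 - 913 factors as (x - √913)(x + √913). The splitting field is K = Q(√913). Since 913 is squarefree and > 1, it is not a perfect square, so x^2 - 913 is irreducible over Q and [Q(√913) : Q] = 2. Hence [K : Q] = 2.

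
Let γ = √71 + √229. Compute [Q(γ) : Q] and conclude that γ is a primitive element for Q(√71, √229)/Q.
[Q(γ) : Q] = 4 (equivalently, Q(γ) = Q(√71, √229))

Obviously Q(γ) ⊆ Q(√71, √229), and [Q(√71, √229):Q] = 4 (since 71, 229 are distinct squarefree integers > 1 with 16259 not a perfect square). To show equality we compute the minimal polynomial of γ. From γ = √71 + √229: γ^2 = 71 + 2√(16259) + 229 = 300 + 2√(16259), so γ^2 - 300 = 2√(16259); squaring, (γ^2 - 300)^2 = 4·16259, i.e. γ^4 - 600γ^2 + 90000 - 65036 = 0, i.e. γ^4 - 600γ^2 + 24964 = 0. So γ is a root of x^4 - 600x^2 + 24964. This polynomial is irreducible over Q: it has no rational root (each ±√71 ± √229 is irrational), and any factorization into two quadratics over Q would force √(16259) ∈ Q (pairing opposite roots) or √71, √229 ∈ Q (other pairings), all impossible. Hence [Q(γ):Q] = 4 = [Q(√71, √229):Q], so Q(γ) = Q(√71, √229).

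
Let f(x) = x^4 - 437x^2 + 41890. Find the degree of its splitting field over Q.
[K : Q] = 4

Solving the quadratic in x^2: x^2 = (437 ± √(437^2 - 4·41890))/2 = (437 ± √23409)/2 = (437 ± 153)/2, giving x^2 = 142 or x^2 = 295. So f(x) = (x^2 - 142)(x^2 - 295) and the roots of f are ±√142, ±√295. Hence the splitting field is K = Q(√142, √295). Since 142 and 295 are distinct squarefree integers > 1, their product 41890 is not a perfect square, so √295 ∉ Q(√142). By the tower law [K:Q] = [Q(√142,√295):Q(√142)] · [Q(√142):Q] = 2 · 2 = 4.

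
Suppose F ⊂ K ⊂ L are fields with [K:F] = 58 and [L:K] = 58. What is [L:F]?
[L:F] = 3364

The tower law says that for any tower of field extensions F ⊂ K ⊂ L with finite degrees, [L:F] = [L:K] · [K:F]. Here this gives [L:F] = 58 · 58 = 3364.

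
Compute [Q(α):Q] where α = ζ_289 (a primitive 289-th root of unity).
[Q(α):Q] = 272

The minimal polynomial of ζ_289 over Q is the 289-th cyclotomic polynomial Φ_289(x), which is irreducible over Q and has degree φ(289) = 272. Hence [Q(α):Q] = φ(289) = 272.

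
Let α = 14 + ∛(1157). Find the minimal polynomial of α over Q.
m_α(x) = x^3 - 42x^2 + 588x - 3901

Set β = α - 14 = ∛(1157), so β^3 = 1157. Then (α - 14)^3 - 1157 = 0, i.e. α is a root of g(x) = (x - 14)^3 - 1157 = x^3 - 42x^2 + 588x - 3901. Since g(x) = h(x - 14) where h(x) = x^3 - 1157, and h is irreducible over Q (because 1157 is not a perfect cube, so h has no rational root, and a monic cubic with no rational root is irreducible), g is also irreducible (irreducibility is preserved under the substitution x → x - 14). Hence m_α(x) = x^3 - 42x^2 + 588x - 3901.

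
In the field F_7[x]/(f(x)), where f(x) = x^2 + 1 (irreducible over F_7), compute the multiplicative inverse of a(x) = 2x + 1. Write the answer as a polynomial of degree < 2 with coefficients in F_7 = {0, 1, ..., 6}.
a(x)^(-1) ≡ x + 3 (mod f(x))

Since f is irreducible over F_7, F_7[x]/(f) is a field and a(x) ≠ 0 has an inverse. Apply the extended Euclidean algorithm to f(x) and a(x) in F_7[x]: f(x) = (4x + 5)·a(x) + (3). The last nonzero remainder is the constant 3 = gcd(f, a) in F_7. Back-substituting through the division chain expresses 3 = s(x)·a(x) + t(x)·f(x) with s(x) ≡ 3x + 2 (mod f), so (3x + 2)·a(x) ≡ 3 (mod f). Multiplying by 3^(-1) ≡ 5 in F_7 gives a(x)^(-1) ≡ 5·(3x + 2) ≡ x + 3 (mod f). Check: (2x + 1)·(x + 3) = 2x^2 + 3 ≡ 1 (mod x^2 + 1).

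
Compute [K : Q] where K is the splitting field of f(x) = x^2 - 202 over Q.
[K : Q] = 2

f(x) = x^2 - 202 factors as (x - √202)(x + √202). The splitting field is K = Q(√202). Since 202 is squarefree and > 1, it is not a perfect square, so x^2 - 202 is irreducible over Q and [Q(√202) : Q] = 2. Hence [K : Q] = 2.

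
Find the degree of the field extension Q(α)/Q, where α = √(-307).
[Q(α):Q] = 2

[Q(α):Q] equals the degree of the minimal polynomial of α. Here α^2 = -307 and x^2 + 307 is irreducible (d = -307 is squarefree, ≠ 1, hence not a square), so deg(m_α) = 2. Thus [Q(α):Q] = 2.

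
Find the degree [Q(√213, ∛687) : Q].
[Q(√213, ∛687) : Q] = 6

Let L = Q(√213, ∛687). Since Q(√213) ⊂ L and [Q(√213):Q] = 2, the tower law gives 2 | [L:Q]. Likewise Q(∛687) ⊂ L with [Q(∛687):Q] = 3 (because 687 is not a perfect cube), so 3 | [L:Q]. As gcd(2,3) = 1, [L:Q] is divisible by 6. Conversely L is generated over Q by √213 and ∛687, so [L:Q] ≤ 2·3 = 6. Therefore [Q(√213, ∛687) : Q] = 6.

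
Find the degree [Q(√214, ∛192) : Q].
[Q(√214, ∛192) : Q] = 6

Let L = Q(√214, ∛192). Since Q(√214) ⊂ L and [Q(√214):Q] = 2, the tower law gives 2 | [L:Q]. Likewise Q(∛192) ⊂ L with [Q(∛192):Q] = 3 (because 192 is not a perfect cube), so 3 | [L:Q]. As gcd(2,3) = 1, [L:Q] is divisible by 6. Conversely L is generated over Q by √214 and ∛192, so [L:Q] ≤ 2·3 = 6. Therefore [Q(√214, ∛192) : Q] = 6.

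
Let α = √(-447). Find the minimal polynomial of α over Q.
m_α(x) = x^2 + 447

α satisfies α^2 + 447 = 0, so x^2 + 447 annihilates α. Since d = -447 is squarefree and ≠ 1, it is not a perfect square in Q, so x^2 + 447 has no rational root and is therefore irreducible over Q (a degree-2 polynomial over a field is irreducible iff it has no root). Hence m_α(x) = x^2 + 447.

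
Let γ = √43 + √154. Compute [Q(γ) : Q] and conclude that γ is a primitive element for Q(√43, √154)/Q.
[Q(γ) : Q] = 4 (equivalently, Q(γ) = Q(√43, √154))

Obviously Q(γ) ⊆ Q(√43, √154), and [Q(√43, √154):Q] = 4 (since 43, 154 are distinct squarefree integers > 1 with 6622 not a perfect square). To show equality we compute the minimal polynomial of γ. From γ = √43 + √154: γ^2 = 43 + 2√(6622) + 154 = 197 + 2√(6622), so γ^2 - 197 = 2√(6622); squaring, (γ^2 - 197)^2 = 4·6622, i.e. γ^4 - 394γ^2 + 38809 - 26488 = 0, i.e. γ^4 - 394γ^2 + 12321 = 0. So γ is a root of x^4 - 394x^2 + 12321. This polynomial is irreducible over Q: it has no rational root (each ±√43 ± √154 is irrational), and any factorization into two quadratics over Q would force √(6622) ∈ Q (pairing opposite roots) or √43, √154 ∈ Q (other pairings), all impossible. Hence [Q(γ):Q] = 4 = [Q(√43, √154):Q], so Q(γ) = Q(√43, √154).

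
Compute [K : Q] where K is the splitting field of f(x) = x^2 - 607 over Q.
[K : Q] = 2

f(x) = x^2 - 607 factors as (x - √607)(x + √607). The splitting field is K = Q(√607). Since 607 is squarefree and > 1, it is not a perfect square, so x^2 - 607 is irreducible over Q and [Q(√607) : Q] = 2. Hence [K : Q] = 2.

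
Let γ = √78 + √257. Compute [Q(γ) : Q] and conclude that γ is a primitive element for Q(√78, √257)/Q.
[Q(γ) : Q] = 4 (equivalently, Q(γ) = Q(√78, √257))

Obviously Q(γ) ⊆ Q(√78, √257), and [Q(√78, √257):Q] = 4 (since 78, 257 are distinct squarefree integers > 1 with 20046 not a perfect square). To show equality we compute the minimal polynomial of γ. From γ = √78 + √257: γ^2 = 78 + 2√(20046) + 257 = 335 + 2√(20046), so γ^2 - 335 = 2√(20046); squaring, (γ^2 - 335)^2 = 4·20046, i.e. γ^4 - 670γ^2 + 112225 - 80184 = 0, i.e. γ^4 - 670γ^2 + 32041 = 0. So γ is a root of x^4 - 670x^2 + 32041. This polynomial is irreducible over Q: it has no rational root (each ±√78 ± √257 is irrational), and any factorization into two quadratics over Q would force √(20046) ∈ Q (pairing opposite roots) or √78, √257 ∈ Q (other pairings), all impossible. Hence [Q(γ):Q] = 4 = [Q(√78, √257):Q], so Q(γ) = Q(√78, √257).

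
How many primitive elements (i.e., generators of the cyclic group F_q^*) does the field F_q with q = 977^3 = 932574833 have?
There are φ(932574832) = 393120000 primitive elements

F_q^* is cyclic of order q - 1 = 932574832. A cyclic group of order m has exactly φ(m) generators. Here m = 932574832 = 2^4 · 7 · 61 · 136501, so the number of primitive elements is φ(932574832) = 393120000.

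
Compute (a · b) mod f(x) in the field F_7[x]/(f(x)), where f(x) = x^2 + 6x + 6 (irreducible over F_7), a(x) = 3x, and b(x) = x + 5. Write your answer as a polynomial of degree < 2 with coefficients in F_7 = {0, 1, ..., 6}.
a · b ≡ 4x + 3 (mod f(x))

Multiply in F_7[x]: a(x)·b(x) = (3x)·(x + 5) = 3x^2 + x. This has degree ≥ 2, so divide by f(x) over F_7: 3x^2 + x = (3)·(x^2 + 6x + 6) + (4x + 3). Hence a·b ≡ 4x + 3 (mod f). (F_7[x]/(f) is a field with 7^2 = 49 elements since f is irreducible of degree 2.)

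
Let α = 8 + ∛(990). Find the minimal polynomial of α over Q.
m_α(x) = x^3 - 24x^2 + 192x - 1502

Set β = α - 8 = ∛(990), so β^3 = 990. Then (α - 8)^3 - 990 = 0, i.e. α is a root of g(x) = (x - 8)^3 - 990 = x^3 - 24x^2 + 192x - 1502. Since g(x) = h(x - 8) where h(x) = x^3 - 990, and h is irreducible over Q (because 990 is not a perfect cube, so h has no rational root, and a monic cubic with no rational root is irreducible), g is also irreducible (irreducibility is preserved under the substitution x → x - 8). Hence m_α(x) = x^3 - 24x^2 + 192x - 1502.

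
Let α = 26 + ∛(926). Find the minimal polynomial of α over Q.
m_α(x) = x^3 - 78x^2 + 2028x - 18502

Set β = α - 26 = ∛(926), so β^3 = 926. Then (α - 26)^3 - 926 = 0, i.e. α is a root of g(x) = (x - 26)^3 - 926 = x^3 - 78x^2 + 2028x - 18502. Since g(x) = h(x - 26) where h(x) = x^3 - 926, and h is irreducible over Q (because 926 is not a perfect cube, so h has no rational root, and a monic cubic with no rational root is irreducible), g is also irreducible (irreducibility is preserved under the substitution x → x - 26). Hence m_α(x) = x^3 - 78x^2 + 2028x - 18502.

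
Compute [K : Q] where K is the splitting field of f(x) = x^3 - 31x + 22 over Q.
[K : Q] = 6

By the rational root test, any rational root of the monic integer polynomial f(x) = x^3 - 31x + 22 must be an integer dividing the constant term 22, i.e. one of ±{1, 2, 11, 22}. Evaluating: f(1) = -8, f(-1) = 52, f(2) = -32, f(-2) = 76, f(11) = 1012, f(-11) = -968, f(22) = 9988, f(-22) = -9944; none is 0, so f has no rational root and is therefore irreducible over Q (a cubic with no linear factor over a field is irreducible). For an irreducible cubic, the Galois group is A_3 or S_3 according as the discriminant disc(f) = -4a^3 - 27b^2 = -4·(-31)^3 - 27·(22)^2 = 106096 is or is not a square in Q. Here disc(f) = 106096 is not a perfect square in Q, so the Galois group of f over Q is not contained in A_3 and must be all of S_3. The splitting field has degree |S_3| = 6 over Q, so [K : Q] = 6.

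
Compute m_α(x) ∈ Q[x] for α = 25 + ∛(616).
m_α(x) = x^3 - 75x^2 + 1875x - 16241

Set β = α - 25 = ∛(616), so β^3 = 616. Then (α - 25)^3 - 616 = 0, i.e. α is a root of g(x) = (x - 25)^3 - 616 = x^3 - 75x^2 + 1875x - 16241. Since g(x) = h(x - 25) where h(x) = x^3 - 616, and h is irreducible over Q (because 616 is not a perfect cube, so h has no rational root, and a monic cubic with no rational root is irreducible), g is also irreducible (irreducibility is preserved under the substitution x → x - 25). Hence m_α(x) = x^3 - 75x^2 + 1875x - 16241.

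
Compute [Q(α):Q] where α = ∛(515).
[Q(α):Q] = 3

The minimal polynomial of α is x^3 - 515, irreducible over Q since 515 is not a perfect cube (so x^3 - 515 has no rational root). Hence [Q(α):Q] = deg(m_α) = 3.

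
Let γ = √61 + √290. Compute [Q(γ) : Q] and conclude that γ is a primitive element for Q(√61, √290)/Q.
[Q(γ) : Q] = 4 (equivalently, Q(γ) = Q(√61, √290))

Obviously Q(γ) ⊆ Q(√61, √290), and [Q(√61, √290):Q] = 4 (since 61, 290 are distinct squarefree integers > 1 with 17690 not a perfect square). To show equality we compute the minimal polynomial of γ. From γ = √61 + √290: γ^2 = 61 + 2√(17690) + 290 = 351 + 2√(17690), so γ^2 - 351 = 2√(17690); squaring, (γ^2 - 351)^2 = 4·17690, i.e. γ^4 - 702γ^2 + 123201 - 70760 = 0, i.e. γ^4 - 702γ^2 + 52441 = 0. So γ is a root of x^4 - 702x^2 + 52441. This polynomial is irreducible over Q: it has no rational root (each ±√61 ± √290 is irrational), and any factorization into two quadratics over Q would force √(17690) ∈ Q (pairing opposite roots) or √61, √290 ∈ Q (other pairings), all impossible. Hence [Q(γ):Q] = 4 = [Q(√61, √290):Q], so Q(γ) = Q(√61, √290).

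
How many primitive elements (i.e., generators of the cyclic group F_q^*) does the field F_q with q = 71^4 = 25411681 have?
There are φ(25411680) = 5806080 primitive elements

F_q^* is cyclic of order q - 1 = 25411680. A cyclic group of order m has exactly φ(m) generators. Here m = 25411680 = 2^5 · 3^2 · 5 · 7 · 2521, so the number of primitive elements is φ(25411680) = 5806080.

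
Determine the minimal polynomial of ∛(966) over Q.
m_α(x) = x^3 - 966

α satisfies α^3 = 966, so x^3 - 966 annihilates α. By the rational root test, a rational root p/q (in lowest terms) of x^3 - 966 would satisfy p^3 = 966 q^3, forcing q = 1 and p^3 = 966; but 966 is not a perfect cube, contradiction. A monic cubic over Q with no rational root is irreducible (any nontrivial factorization would include a linear factor). Hence x^3 - 966 is the minimal polynomial of α, and in particular [Q(α):Q] = 3.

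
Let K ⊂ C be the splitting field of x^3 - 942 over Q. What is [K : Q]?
[K : Q] = 6

The roots of x^3 - 942 are ∛942, ω∛942, ω^2∛942 where ω = e^(2πi/3) is a primitive cube root of unity, so K = Q(∛942, ω). Now [Q(∛942):Q] = 3 (since 942 is not a perfect cube, x^3 - 942 is irreducible) and [Q(ω):Q] = 2. Both 2 and 3 divide [K:Q], and [K:Q] ≤ 3·2 = 6, so [K:Q] = 6. (Equivalently: Q(∛942) ⊂ R but ω ∉ R, so [K : Q(∛942)] = 2.)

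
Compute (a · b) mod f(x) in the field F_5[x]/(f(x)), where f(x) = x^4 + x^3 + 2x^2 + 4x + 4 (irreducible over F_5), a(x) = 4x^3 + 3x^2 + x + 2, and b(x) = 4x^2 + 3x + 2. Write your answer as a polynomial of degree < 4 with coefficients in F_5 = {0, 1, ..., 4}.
a · b ≡ x^3 + 2x^2 + 2x + 2 (mod f(x))

Multiply in F_5[x]: a(x)·b(x) = (4x^3 + 3x^2 + x + 2)·(4x^2 + 3x + 2) = x^5 + 4x^4 + x^3 + 2x^2 + 3x + 4. This has degree ≥ 4, so divide by f(x) over F_5: x^5 + 4x^4 + x^3 + 2x^2 + 3x + 4 = (x + 3)·(x^4 + x^3 + 2x^2 + 4x + 4) + (x^3 + 2x^2 + 2x + 2). Hence a·b ≡ x^3 + 2x^2 + 2x + 2 (mod f). (F_5[x]/(f) is a field with 5^4 = 625 elements since f is irreducible of degree 4.)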